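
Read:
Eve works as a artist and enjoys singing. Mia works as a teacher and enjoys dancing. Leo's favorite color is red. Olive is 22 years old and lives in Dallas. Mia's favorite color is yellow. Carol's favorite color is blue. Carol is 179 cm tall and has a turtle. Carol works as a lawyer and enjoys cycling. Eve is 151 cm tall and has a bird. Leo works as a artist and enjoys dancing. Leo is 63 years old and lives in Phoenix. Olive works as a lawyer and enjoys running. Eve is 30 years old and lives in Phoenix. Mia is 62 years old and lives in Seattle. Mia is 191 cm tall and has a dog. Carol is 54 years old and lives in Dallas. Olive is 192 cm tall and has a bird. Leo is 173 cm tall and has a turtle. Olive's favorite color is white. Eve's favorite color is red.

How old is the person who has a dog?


Person with dog is Mia, age 62

62


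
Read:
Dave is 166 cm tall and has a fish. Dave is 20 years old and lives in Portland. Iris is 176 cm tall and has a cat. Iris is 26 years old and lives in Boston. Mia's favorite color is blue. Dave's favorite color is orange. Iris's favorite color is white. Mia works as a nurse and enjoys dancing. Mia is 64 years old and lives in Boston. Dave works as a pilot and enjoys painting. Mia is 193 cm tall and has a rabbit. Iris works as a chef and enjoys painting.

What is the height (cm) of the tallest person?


Tallest: Mia at 193 cm

193


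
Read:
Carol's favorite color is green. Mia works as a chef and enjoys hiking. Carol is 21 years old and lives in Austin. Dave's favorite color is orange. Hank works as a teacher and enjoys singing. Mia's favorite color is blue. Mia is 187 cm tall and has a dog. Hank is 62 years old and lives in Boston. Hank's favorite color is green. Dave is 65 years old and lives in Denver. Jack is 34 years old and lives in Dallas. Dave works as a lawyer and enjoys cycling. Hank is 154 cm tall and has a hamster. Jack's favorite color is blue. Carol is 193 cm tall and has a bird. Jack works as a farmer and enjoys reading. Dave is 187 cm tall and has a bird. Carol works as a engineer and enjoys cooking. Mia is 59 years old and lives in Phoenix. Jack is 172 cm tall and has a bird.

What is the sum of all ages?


34+21+65+62+59 = 241

241


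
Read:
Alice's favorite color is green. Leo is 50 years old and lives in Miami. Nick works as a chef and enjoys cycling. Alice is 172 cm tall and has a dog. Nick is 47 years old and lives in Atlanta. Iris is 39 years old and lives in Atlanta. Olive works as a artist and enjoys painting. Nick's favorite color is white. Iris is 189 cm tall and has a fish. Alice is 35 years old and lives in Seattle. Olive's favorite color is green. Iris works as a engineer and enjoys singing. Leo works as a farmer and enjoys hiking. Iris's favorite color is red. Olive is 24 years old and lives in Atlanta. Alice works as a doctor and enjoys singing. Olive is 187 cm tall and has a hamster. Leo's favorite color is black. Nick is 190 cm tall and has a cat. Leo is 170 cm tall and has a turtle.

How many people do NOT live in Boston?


Not in Boston: 5

5


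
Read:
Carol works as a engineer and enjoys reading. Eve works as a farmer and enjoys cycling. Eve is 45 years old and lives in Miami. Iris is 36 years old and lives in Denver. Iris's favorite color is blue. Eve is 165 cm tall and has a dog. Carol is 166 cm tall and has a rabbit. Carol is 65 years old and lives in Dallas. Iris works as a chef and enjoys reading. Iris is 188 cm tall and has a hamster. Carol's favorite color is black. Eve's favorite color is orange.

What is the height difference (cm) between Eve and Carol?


|165 - 166| = 1

1


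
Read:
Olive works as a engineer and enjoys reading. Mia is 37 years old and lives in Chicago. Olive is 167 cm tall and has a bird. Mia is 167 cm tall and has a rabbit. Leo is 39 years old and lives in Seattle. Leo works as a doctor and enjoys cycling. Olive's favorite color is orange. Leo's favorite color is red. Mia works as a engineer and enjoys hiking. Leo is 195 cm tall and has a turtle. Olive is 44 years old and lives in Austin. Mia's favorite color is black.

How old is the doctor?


The doctor is Leo, age 39

39


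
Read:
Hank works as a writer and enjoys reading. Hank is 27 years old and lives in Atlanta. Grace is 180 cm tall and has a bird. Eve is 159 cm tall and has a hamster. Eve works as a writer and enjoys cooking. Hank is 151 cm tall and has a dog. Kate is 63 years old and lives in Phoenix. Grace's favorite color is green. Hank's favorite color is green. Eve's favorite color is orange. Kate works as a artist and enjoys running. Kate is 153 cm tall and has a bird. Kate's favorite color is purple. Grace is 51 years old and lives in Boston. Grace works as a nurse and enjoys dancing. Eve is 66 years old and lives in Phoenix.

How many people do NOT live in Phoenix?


Not in Phoenix: 2

2


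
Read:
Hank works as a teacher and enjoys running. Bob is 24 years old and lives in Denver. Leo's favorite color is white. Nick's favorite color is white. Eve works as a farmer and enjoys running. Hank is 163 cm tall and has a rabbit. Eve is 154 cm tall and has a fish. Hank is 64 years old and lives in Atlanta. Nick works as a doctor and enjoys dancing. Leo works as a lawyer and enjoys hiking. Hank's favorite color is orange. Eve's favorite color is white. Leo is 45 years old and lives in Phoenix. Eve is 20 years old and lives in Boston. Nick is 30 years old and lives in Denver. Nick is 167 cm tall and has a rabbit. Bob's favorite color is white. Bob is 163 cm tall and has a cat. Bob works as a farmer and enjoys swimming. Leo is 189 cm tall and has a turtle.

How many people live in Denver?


Count in Denver: 2

2


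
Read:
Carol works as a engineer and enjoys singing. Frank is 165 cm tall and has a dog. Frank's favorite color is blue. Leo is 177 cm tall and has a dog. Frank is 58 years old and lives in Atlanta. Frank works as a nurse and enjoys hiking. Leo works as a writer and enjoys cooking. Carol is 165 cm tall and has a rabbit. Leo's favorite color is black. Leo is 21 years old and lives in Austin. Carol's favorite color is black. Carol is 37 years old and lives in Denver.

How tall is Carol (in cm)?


Carol is 165 cm tall

165


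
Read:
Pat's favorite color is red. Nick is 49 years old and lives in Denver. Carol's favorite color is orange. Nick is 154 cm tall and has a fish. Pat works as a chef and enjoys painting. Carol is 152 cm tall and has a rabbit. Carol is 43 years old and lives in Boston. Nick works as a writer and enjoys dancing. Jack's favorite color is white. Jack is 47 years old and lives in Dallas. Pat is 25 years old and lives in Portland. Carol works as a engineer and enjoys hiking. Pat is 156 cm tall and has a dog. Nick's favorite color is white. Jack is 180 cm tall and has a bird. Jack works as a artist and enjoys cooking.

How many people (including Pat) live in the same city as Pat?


Pat lives in Portland. Count = 1

1


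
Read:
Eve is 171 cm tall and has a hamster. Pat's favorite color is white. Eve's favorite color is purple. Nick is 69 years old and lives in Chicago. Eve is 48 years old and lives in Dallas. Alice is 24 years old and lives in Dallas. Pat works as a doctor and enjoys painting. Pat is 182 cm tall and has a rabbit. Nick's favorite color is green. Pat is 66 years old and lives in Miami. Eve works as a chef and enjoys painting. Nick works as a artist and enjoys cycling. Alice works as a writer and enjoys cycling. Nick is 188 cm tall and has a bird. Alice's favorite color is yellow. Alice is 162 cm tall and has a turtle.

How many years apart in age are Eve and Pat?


48 vs 66, diff = 18

18


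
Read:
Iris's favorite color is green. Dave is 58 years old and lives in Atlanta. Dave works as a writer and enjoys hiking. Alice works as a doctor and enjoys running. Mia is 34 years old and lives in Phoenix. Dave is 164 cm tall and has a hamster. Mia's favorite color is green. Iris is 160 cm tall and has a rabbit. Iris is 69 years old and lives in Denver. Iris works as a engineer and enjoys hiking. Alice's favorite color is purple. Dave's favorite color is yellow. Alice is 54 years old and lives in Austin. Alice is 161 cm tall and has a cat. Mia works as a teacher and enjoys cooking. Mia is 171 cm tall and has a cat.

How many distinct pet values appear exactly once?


Unique pet values: 2

2


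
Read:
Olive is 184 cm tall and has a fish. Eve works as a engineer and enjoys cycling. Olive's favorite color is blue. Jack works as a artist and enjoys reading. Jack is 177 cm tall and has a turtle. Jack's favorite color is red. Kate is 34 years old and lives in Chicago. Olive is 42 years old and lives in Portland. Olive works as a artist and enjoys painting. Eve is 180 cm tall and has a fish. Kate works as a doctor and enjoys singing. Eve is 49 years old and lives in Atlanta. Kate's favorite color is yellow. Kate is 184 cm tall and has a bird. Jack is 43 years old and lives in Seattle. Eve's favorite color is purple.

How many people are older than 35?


Filter: 3

3


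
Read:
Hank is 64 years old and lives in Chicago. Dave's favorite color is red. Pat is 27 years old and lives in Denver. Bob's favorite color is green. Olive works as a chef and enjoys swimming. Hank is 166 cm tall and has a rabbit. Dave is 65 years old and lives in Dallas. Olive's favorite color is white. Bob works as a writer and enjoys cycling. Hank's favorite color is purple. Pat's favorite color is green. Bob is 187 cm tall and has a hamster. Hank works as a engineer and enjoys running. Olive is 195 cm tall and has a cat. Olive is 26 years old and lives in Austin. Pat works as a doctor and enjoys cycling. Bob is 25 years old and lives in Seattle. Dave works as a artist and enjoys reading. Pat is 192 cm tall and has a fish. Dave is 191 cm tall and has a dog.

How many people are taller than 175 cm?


Taller than 175: 4

4


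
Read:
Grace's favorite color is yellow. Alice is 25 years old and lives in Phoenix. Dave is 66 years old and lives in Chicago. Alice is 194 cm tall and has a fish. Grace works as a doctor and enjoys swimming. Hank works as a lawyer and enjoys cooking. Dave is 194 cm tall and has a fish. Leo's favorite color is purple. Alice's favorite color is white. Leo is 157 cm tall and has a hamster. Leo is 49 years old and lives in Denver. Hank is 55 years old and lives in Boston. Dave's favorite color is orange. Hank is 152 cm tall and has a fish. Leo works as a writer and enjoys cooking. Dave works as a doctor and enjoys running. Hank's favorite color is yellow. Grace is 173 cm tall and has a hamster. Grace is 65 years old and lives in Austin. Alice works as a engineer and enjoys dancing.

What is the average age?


Sum=260, n=5, avg=52

52


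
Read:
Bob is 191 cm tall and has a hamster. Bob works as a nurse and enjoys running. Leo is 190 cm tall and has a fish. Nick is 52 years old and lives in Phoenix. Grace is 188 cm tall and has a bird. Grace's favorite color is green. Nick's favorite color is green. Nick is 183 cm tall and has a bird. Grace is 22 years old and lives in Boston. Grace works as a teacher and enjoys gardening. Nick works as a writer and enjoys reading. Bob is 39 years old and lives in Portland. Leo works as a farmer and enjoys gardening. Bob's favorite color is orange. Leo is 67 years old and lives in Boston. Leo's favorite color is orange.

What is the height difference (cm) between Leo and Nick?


|190 - 183| = 7

7


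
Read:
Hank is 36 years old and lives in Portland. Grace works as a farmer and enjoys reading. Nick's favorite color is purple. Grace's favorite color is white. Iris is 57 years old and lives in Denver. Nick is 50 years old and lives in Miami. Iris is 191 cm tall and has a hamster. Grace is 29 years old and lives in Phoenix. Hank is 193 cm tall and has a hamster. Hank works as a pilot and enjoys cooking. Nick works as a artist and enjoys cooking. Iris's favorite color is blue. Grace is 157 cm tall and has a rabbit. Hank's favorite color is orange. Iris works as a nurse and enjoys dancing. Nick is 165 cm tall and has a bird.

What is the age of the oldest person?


Oldest: Iris at 57

57


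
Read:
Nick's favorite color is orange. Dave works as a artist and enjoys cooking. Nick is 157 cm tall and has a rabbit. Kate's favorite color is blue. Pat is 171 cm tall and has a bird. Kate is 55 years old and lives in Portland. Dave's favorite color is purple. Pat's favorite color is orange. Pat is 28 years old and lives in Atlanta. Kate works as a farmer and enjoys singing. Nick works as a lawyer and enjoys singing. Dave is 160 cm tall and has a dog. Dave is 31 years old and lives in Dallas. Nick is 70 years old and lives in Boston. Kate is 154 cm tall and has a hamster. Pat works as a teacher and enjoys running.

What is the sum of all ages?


28+70+55+31 = 184

184


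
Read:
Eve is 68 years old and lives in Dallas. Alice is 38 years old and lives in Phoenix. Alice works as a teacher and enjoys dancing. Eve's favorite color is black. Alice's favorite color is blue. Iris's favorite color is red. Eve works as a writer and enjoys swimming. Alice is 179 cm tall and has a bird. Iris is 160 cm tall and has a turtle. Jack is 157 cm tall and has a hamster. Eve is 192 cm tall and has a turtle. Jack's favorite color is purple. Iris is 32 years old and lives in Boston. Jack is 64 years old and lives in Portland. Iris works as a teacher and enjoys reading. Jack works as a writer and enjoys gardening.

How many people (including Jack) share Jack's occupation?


Jack is a writer. Count = 2

2


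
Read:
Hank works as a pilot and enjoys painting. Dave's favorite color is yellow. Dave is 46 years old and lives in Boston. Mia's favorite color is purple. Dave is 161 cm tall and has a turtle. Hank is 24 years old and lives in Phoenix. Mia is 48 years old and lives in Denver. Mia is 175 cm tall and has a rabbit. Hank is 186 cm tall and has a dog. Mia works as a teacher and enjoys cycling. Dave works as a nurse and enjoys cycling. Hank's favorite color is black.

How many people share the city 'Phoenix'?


Count: 1

1


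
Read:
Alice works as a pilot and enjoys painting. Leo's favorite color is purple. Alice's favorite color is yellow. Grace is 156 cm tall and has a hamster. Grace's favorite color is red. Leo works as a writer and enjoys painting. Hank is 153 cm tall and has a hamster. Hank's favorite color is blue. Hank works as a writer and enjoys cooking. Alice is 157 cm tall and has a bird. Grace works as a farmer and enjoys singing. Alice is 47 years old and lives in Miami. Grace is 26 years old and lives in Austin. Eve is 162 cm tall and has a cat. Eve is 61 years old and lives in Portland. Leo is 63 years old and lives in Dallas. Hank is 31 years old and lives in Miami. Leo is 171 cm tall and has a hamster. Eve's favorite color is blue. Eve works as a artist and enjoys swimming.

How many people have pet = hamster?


Count: 3

3


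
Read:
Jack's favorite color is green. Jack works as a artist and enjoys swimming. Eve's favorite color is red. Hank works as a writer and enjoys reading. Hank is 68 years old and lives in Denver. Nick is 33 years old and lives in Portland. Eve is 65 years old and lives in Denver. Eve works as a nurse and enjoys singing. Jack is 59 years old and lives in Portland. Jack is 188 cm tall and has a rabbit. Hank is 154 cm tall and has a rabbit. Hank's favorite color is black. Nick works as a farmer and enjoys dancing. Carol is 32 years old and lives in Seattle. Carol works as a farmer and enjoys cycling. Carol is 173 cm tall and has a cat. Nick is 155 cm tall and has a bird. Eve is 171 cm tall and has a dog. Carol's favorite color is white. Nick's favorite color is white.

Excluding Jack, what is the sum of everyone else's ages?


Sum (excluding Jack): 198

198


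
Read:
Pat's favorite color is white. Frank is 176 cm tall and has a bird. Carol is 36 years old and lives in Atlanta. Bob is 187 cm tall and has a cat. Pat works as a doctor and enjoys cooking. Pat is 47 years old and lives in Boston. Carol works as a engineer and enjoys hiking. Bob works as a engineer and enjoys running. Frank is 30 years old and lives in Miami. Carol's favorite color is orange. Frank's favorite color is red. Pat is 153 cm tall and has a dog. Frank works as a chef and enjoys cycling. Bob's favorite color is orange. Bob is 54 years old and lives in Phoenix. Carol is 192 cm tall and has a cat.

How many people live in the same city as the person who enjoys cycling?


Person with hobby cycling is Frank, city Miami. Count = 1

1


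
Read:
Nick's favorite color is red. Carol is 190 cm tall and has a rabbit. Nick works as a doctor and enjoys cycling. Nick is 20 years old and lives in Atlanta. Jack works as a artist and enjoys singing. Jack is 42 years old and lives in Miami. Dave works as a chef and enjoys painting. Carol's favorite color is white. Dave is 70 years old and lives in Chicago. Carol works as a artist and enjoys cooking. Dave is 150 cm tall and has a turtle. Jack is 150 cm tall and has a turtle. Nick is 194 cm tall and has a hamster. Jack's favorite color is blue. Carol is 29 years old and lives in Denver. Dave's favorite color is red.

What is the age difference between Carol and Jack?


|29 - 42| = 13

13


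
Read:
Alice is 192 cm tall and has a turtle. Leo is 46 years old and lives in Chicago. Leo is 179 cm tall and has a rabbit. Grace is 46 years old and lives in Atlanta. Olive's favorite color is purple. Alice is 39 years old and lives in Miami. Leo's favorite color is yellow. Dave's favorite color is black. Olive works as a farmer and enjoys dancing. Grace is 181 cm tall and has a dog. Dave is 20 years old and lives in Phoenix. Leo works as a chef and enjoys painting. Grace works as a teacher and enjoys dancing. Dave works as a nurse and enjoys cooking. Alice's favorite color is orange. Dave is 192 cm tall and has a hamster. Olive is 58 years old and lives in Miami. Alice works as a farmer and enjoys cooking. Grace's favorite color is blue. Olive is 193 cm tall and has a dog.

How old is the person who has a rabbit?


Person with rabbit is Leo, age 46

46


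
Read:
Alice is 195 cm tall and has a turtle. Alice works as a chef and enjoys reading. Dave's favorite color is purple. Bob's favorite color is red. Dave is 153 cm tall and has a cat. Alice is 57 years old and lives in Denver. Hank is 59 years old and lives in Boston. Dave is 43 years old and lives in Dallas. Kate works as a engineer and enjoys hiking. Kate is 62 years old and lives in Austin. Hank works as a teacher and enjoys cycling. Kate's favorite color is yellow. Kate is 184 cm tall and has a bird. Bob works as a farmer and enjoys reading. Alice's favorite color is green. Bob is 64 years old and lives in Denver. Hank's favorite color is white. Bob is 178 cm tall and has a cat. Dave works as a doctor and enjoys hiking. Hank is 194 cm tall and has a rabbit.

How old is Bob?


Bob is 64 years old

64


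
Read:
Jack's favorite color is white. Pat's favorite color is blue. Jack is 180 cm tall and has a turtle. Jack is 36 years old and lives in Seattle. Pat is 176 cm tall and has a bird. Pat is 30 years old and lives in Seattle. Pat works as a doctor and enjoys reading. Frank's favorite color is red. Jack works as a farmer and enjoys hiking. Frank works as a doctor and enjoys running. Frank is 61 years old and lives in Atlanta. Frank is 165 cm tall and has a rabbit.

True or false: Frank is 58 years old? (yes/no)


Frank is actually 61. no

no


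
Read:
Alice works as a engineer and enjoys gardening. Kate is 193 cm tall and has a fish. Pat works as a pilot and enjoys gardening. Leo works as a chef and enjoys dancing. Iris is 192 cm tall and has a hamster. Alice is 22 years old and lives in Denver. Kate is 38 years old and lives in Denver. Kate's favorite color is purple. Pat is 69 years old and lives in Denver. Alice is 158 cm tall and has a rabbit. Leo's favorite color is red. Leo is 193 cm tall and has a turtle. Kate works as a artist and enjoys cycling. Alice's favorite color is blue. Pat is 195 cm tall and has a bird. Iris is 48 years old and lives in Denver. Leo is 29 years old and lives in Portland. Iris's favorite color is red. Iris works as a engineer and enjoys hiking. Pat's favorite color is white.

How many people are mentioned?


People: Alice, Pat, Leo, Iris, Kate. Count = 5

5


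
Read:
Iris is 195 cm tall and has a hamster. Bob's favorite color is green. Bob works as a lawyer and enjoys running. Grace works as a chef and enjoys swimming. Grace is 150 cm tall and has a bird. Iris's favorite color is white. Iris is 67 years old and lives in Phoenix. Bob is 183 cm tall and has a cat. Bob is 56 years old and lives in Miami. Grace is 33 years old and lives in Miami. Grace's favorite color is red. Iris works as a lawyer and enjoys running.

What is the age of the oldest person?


Oldest: Iris at 67

67


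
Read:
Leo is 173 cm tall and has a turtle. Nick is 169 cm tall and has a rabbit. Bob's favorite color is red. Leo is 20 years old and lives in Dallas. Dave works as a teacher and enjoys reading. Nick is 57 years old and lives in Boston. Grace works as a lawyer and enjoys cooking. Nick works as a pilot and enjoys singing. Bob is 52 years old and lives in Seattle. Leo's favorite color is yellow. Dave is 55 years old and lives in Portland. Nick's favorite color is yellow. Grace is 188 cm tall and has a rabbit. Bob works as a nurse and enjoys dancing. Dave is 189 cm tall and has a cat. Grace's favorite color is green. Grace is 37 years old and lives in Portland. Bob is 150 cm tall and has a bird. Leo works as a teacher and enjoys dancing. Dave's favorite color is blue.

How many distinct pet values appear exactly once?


Unique pet values: 3

3


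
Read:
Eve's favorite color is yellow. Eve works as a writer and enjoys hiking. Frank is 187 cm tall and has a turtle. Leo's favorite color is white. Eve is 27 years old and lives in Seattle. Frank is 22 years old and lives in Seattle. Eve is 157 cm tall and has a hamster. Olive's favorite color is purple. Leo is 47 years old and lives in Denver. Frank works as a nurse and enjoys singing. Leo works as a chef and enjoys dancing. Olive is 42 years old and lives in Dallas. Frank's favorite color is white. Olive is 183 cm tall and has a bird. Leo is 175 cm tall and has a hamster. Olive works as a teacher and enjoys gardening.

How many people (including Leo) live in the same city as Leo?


Leo lives in Denver. Count = 1

1


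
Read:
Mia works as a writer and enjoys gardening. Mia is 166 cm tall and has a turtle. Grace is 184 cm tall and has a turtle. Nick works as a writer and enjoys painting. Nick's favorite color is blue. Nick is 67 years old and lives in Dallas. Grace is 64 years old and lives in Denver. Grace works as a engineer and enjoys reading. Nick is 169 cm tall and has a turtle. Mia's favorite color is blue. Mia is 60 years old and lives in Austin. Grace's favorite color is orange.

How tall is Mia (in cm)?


Mia is 166 cm tall

166


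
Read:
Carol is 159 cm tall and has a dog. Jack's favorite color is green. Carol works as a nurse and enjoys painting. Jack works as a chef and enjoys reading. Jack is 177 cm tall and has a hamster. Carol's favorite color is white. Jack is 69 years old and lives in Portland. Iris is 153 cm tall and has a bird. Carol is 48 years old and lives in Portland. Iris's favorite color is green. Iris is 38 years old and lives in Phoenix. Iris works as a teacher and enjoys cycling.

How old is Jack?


Jack is 69 years old

69


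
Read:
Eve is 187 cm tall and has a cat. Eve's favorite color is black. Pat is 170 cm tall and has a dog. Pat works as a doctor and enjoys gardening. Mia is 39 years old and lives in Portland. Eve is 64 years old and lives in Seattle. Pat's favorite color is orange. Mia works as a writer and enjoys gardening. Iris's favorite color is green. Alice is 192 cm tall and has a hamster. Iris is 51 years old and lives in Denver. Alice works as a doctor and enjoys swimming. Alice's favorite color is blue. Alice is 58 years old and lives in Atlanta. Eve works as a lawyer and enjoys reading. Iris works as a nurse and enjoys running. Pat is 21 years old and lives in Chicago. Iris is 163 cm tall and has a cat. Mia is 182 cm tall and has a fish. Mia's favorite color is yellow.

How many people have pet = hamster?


Count: 1

1


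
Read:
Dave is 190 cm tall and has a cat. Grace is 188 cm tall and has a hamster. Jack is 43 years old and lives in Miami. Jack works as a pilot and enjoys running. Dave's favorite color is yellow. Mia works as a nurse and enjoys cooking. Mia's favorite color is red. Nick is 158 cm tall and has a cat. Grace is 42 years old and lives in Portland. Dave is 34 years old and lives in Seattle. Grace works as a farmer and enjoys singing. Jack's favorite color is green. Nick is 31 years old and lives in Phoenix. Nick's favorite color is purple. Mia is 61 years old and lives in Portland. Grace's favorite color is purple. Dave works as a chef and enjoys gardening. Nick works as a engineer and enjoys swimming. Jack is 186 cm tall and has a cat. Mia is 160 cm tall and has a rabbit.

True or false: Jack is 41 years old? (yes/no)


Jack is actually 43. no

no


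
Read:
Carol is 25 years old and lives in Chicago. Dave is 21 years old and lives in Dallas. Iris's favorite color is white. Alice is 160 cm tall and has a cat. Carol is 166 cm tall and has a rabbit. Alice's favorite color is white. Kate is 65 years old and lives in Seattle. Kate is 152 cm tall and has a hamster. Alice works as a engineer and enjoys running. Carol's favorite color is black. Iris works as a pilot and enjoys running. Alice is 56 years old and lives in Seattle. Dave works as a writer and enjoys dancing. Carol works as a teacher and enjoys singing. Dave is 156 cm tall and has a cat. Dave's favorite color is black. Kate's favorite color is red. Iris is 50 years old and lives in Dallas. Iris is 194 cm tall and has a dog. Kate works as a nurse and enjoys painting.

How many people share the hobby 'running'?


Count: 2

2


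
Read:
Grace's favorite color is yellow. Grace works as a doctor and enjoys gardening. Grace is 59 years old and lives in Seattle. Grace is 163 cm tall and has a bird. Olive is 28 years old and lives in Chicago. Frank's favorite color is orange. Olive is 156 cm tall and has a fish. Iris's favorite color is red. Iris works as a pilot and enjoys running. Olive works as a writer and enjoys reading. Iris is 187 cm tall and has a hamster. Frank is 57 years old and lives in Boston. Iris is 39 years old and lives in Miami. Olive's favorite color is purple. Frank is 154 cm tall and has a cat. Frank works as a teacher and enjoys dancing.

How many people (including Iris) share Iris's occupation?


Iris is a pilot. Count = 1

1


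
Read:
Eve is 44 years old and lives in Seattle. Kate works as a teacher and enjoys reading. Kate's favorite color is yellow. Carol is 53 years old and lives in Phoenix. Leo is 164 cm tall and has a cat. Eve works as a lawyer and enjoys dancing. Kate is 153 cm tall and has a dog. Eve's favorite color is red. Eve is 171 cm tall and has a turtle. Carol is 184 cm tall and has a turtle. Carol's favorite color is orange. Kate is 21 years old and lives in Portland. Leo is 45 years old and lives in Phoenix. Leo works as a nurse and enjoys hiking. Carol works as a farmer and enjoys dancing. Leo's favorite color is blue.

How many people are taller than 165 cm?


Taller than 165: 2

2


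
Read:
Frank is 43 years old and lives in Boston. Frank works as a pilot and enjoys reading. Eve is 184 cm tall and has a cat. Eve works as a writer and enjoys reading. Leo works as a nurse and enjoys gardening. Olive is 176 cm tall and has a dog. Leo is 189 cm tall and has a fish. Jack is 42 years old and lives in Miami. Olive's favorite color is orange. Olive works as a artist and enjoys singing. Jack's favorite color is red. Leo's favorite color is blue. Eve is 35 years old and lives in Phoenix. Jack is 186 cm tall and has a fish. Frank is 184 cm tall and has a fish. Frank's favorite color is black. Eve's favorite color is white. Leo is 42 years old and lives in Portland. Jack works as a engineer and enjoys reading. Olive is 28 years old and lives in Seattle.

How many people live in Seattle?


Count in Seattle: 1

1


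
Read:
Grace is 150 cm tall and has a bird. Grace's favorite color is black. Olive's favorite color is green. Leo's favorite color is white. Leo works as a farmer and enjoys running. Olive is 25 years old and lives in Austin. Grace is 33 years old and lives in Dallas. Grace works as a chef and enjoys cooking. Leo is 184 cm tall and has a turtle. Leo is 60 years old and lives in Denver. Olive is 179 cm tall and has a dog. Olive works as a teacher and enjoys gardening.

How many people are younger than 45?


Filter: 2

2


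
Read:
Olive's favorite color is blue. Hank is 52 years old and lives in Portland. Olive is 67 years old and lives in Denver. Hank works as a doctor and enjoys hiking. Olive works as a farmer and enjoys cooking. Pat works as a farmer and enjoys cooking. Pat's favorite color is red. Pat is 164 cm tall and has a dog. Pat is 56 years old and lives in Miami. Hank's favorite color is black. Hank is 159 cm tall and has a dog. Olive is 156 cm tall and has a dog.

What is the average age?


Sum=175, n=3, avg=58.33

58.33


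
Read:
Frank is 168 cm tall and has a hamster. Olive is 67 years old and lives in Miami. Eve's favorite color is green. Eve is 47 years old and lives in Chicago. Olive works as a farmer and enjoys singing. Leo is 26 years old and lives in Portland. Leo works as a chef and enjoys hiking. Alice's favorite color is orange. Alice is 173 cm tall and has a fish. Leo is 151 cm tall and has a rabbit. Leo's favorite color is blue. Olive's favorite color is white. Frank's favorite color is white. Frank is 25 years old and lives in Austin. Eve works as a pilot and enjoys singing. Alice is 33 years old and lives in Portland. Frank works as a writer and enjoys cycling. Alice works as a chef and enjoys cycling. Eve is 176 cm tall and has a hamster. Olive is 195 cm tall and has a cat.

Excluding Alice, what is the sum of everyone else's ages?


Sum (excluding Alice): 165

165


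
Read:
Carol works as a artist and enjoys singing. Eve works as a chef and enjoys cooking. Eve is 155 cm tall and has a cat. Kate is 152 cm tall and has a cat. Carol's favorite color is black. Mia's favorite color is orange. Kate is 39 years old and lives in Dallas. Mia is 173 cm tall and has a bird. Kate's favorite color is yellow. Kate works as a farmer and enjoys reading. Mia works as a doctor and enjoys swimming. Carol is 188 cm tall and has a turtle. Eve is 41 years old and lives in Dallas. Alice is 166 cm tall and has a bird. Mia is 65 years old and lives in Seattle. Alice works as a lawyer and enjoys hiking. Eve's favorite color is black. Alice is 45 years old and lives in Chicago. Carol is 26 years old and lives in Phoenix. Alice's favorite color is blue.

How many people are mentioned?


People: Eve, Kate, Carol, Alice, Mia. Count = 5

5


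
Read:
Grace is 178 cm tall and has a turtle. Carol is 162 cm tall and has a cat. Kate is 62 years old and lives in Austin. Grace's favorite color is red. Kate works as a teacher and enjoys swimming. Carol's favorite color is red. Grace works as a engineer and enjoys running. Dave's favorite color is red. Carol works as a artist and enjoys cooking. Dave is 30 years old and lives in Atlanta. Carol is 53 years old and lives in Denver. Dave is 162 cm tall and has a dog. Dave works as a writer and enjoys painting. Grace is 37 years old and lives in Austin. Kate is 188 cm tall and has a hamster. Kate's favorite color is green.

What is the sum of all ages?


62+30+37+53 = 182

182


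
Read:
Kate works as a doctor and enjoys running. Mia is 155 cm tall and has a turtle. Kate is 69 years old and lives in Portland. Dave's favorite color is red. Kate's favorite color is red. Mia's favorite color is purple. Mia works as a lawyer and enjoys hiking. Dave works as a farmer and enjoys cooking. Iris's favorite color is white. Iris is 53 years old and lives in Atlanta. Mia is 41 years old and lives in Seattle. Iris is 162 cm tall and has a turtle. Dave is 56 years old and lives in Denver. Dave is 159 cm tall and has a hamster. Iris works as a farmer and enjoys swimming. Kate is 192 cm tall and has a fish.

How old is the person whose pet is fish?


Person with pet=fish is Kate, age 69

69


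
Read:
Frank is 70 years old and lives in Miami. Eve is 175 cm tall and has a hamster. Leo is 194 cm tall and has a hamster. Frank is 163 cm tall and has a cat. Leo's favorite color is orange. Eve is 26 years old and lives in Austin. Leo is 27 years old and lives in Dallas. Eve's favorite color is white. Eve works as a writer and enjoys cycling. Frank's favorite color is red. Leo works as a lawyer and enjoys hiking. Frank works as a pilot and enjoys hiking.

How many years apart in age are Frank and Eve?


70 vs 26, diff = 44

44


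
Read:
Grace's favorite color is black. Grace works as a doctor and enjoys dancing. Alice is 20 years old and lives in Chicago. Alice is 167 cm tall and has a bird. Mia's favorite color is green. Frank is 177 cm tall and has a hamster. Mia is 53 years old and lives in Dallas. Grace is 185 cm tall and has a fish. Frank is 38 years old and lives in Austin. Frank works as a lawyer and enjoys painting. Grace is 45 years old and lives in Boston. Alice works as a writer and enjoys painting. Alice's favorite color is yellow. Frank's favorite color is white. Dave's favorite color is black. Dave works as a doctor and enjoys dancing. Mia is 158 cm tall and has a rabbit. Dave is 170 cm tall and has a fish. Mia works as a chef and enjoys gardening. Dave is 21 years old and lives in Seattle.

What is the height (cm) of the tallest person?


Tallest: Grace at 185 cm

185


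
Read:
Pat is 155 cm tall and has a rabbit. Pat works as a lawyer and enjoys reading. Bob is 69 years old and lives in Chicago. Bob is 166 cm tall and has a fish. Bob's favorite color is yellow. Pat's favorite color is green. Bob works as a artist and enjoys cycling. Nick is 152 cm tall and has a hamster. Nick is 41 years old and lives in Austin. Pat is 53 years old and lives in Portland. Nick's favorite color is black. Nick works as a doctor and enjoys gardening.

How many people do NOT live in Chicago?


Not in Chicago: 2

2


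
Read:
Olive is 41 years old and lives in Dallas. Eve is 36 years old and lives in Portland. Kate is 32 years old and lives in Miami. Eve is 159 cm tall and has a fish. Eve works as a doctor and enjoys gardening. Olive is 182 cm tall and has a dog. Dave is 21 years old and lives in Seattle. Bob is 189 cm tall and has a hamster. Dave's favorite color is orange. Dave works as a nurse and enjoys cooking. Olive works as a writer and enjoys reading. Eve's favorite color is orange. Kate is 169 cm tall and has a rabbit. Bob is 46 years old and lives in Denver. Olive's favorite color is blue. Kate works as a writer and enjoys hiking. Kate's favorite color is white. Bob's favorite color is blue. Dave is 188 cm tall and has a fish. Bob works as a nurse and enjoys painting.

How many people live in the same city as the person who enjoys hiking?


Person with hobby hiking is Kate, city Miami. Count = 1

1


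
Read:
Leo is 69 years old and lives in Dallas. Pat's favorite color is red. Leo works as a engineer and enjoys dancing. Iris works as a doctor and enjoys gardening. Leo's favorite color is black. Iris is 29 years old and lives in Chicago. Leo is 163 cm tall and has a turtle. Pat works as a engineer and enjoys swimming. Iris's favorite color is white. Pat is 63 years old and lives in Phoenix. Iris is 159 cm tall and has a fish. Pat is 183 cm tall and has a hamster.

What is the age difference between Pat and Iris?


|63 - 29| = 34

34


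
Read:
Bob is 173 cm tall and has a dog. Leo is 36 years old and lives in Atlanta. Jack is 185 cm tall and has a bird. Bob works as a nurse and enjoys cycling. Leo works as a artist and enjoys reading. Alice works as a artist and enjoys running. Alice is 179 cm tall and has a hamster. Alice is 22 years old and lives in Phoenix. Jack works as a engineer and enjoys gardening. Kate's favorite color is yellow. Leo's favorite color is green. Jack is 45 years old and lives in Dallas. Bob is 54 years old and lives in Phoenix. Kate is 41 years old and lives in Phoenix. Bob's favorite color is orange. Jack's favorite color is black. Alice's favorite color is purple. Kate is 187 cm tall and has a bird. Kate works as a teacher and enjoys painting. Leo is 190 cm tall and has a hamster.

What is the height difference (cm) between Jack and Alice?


|185 - 179| = 6

6


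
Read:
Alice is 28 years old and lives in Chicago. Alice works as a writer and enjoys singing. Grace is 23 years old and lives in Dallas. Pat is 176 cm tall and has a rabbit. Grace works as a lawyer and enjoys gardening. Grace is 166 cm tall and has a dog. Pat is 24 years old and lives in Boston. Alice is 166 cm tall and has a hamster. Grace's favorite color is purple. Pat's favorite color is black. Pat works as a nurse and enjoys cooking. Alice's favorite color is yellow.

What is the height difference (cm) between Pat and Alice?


|176 - 166| = 10

10


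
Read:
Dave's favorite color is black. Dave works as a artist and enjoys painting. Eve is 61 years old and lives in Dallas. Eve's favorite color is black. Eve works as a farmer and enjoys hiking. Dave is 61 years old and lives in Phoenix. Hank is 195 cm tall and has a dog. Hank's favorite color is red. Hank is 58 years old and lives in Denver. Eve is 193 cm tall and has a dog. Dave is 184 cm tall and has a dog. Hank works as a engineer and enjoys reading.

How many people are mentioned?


People: Hank, Eve, Dave. Count = 3

3


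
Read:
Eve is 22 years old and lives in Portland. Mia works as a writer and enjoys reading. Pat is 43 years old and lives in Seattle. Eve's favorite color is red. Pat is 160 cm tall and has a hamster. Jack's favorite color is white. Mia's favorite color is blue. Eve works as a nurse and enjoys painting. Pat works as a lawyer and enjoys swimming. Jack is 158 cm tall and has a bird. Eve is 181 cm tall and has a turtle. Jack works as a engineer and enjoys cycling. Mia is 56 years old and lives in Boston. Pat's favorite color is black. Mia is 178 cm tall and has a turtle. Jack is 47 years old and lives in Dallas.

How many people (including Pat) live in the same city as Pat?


Pat lives in Seattle. Count = 1

1


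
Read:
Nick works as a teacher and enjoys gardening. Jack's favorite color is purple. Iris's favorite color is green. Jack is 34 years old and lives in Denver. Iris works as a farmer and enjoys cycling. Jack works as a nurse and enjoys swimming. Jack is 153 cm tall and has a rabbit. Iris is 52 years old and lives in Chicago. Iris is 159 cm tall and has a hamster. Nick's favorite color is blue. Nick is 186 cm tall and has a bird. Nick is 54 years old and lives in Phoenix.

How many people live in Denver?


Count in Denver: 1

1


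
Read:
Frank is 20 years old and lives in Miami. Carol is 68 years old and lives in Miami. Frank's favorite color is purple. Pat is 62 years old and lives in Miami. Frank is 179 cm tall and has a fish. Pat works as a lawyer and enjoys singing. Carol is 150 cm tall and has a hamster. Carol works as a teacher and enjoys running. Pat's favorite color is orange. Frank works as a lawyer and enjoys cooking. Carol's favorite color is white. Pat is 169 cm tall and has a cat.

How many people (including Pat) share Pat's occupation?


Pat is a lawyer. Count = 2

2


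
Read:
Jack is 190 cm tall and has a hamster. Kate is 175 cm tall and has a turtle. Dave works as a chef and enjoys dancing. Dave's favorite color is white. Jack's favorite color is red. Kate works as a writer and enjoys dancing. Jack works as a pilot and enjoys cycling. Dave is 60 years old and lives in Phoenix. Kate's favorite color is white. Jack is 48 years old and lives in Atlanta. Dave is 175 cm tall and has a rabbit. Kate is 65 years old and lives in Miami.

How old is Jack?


Jack is 48 years old

48
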